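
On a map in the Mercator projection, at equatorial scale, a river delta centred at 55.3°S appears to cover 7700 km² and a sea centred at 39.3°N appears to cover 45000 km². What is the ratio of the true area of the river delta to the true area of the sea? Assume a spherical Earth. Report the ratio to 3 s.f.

0.0926

Mercator's areal exaggeration is sec²φ; hence true area = (apparent area) · cos²φ.
True area of river delta: 7700 × cos²(55.3°) = 7700 × 0.3241 = 2495 km².
True area of sea: 45000 × cos²(39.3°) = 45000 × 0.5988 = 26950 km².
Ratio = 2495 / 26950 ≈ 0.0926.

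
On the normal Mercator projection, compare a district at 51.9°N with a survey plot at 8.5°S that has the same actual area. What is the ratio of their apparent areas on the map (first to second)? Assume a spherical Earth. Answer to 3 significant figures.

2.57

Mercator is conformal with k = sec φ, so areal scale = k² = sec²φ.
At 51.9°: sec²(51.9°) = 1/0.6170² = 2.627.
At 8.5°: sec²(8.5°) = 1/0.9890² = 1.022.
Ratio = 2.627/1.022 = cos²(8.5°)/cos²(51.9°) ≈ 2.57.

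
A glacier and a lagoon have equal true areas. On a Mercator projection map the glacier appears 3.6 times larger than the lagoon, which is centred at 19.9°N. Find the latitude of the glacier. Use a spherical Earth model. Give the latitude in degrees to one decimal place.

60.3°

Mercator areal scale is sec²φ, so apparent-area ratio = sec²φ₁ / sec²φ₂ = cos²φ₂ / cos²φ₁.
cos²φ₂ / cos²φ₁ = 3.6  ⇒  cos φ₁ = cos 19.9° / √3.6 = 0.9403/1.897 = 0.4956.
φ₁ = arccos(0.4956) ≈ 60.3°.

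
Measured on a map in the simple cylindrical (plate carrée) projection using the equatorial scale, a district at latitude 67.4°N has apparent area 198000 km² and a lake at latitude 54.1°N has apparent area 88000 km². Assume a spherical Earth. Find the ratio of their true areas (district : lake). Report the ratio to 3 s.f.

Plate carrée has h = 1 and k = sec φ, giving areal scale sec φ; true area = (apparent area) · cos φ.
True area of district: 198000 × cos(67.4°) = 198000 × 0.3843 = 76090 km².
True area of lake: 88000 × cos(54.1°) = 88000 × 0.5864 = 51600 km².
Ratio = 76090 / 51600 ≈ 1.47.

1.47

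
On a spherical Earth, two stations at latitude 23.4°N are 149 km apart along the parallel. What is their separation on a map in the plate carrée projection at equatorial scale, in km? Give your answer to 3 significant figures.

For the equirectangular projection with φ₀ = 0 (plate carrée), h = 1 along meridians and k = sec φ along parallels.
Along the parallel, k = sec 23.4° = 1/0.9178 = 1.090.
Map distance = 149 × 1.090 ≈ 162 km.

162 km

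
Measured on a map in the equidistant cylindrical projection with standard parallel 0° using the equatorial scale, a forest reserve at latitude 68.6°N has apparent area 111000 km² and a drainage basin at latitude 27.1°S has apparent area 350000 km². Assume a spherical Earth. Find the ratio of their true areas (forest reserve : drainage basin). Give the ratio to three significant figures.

0.130

On the plate carrée, areal scale = h·k = 1 × sec φ, so true area = apparent × cos φ.
True area of forest reserve: 111000 × cos(68.6°) = 111000 × 0.3649 = 40500 km².
True area of drainage basin: 350000 × cos(27.1°) = 350000 × 0.8902 = 311600 km².
Ratio = 40500 / 311600 ≈ 0.130.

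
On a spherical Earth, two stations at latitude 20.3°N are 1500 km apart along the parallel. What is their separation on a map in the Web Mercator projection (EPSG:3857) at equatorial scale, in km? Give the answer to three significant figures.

Mercator is conformal, so the point scale is isotropic: h = k = sec φ = 1/cos φ.
Along the parallel, k = sec 20.3° = 1/0.9379 = 1.066.
Map distance = 1500 × 1.066 ≈ 1600 km.

1600 km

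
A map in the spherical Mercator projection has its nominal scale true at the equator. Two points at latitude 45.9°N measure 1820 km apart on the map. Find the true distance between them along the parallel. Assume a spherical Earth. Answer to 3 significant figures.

1270 km

For Mercator, h = k = sec φ (a conformal cylindrical projection has a single point scale, 1/cos φ).
Along the parallel at 45.9°, map distances are exaggerated by k = sec 45.9° = 1.437.
True distance = 1820 / 1.437 = 1820 × cos 45.9° ≈ 1270 km.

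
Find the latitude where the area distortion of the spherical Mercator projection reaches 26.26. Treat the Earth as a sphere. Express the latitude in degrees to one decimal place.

Mercator areal scale is sec²φ.
sec²φ = 26.26  ⇒  cos²φ = 0.03808  ⇒  cos φ = 0.1951.
φ = arccos(0.1951) ≈ 78.7°.

78.7°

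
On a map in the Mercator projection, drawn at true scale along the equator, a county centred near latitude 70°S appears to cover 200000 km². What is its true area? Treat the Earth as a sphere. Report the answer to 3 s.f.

The Mercator projection is conformal; its linear scale factor is the same in every direction and equals sec φ = 1/cos φ.
Areal scale = k² = sec²φ = 1/cos²(70°) = 1/0.3420² = 8.549.
True area = apparent / (areal scale) = 200000 / 8.549 ≈ 23400 km².

23400 km²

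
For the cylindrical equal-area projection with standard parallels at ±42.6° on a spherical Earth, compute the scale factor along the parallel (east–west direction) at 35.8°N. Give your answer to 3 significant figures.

A cylindrical equal-area projection with standard parallel φ₀ has meridian scale h = cos φ / cos φ₀ and parallel scale k = cos φ₀ / cos φ (so areas are preserved, h·k = 1).
k = cos 42.6° / cos 35.8° = 0.7361/0.8111 = 0.9076.

0.908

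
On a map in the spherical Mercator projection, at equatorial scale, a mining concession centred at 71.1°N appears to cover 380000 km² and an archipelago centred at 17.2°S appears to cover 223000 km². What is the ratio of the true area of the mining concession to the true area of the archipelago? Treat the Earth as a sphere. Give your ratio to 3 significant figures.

0.196

Since Mercator area scale is 1/cos²φ, the true area equals the apparent area multiplied by cos²φ.
True area of mining concession: 380000 × cos²(71.1°) = 380000 × 0.1049 = 39870 km².
True area of archipelago: 223000 × cos²(17.2°) = 223000 × 0.9126 = 203500 km².
Ratio = 39870 / 203500 ≈ 0.196.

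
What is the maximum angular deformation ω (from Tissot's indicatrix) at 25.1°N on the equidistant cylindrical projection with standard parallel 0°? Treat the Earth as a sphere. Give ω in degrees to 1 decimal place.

For the equirectangular projection with φ₀ = 0 (plate carrée), h = 1 along meridians and k = sec φ along parallels.
At 25.1°: h = 1.000, k = 1.104; principal scales a = 1.104, b = 1.000.
sin(ω/2) = (a − b)/(a + b) = 0.1043/2.104 = 0.04956, so ω = 2 arcsin(0.04956) ≈ 5.7°.

5.7°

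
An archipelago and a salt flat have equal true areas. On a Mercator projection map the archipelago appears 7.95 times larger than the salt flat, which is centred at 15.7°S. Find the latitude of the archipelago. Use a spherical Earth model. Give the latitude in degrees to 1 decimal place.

On Mercator, (apparent₁)/(apparent₂) = sec²φ₁ / sec²φ₂ when true areas are equal.
cos²φ₂ / cos²φ₁ = 7.95  ⇒  cos φ₁ = cos 15.7° / √7.95 = 0.9627/2.820 = 0.3414.
φ₁ = arccos(0.3414) ≈ 70.0°.

70.0°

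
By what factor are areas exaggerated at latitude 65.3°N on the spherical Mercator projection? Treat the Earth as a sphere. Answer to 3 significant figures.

5.73

The Mercator projection is conformal; its linear scale factor is the same in every direction and equals sec φ = 1/cos φ.
Areal scale = k² = sec²φ = 1/cos²(65.3°) = 1/0.4179² = 5.727.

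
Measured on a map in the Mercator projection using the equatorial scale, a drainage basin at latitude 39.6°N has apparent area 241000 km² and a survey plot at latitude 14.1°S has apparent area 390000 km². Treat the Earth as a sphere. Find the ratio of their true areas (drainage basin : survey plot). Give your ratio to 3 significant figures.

0.390

Since Mercator area scale is 1/cos²φ, the true area equals the apparent area multiplied by cos²φ.
True area of drainage basin: 241000 × cos²(39.6°) = 241000 × 0.5937 = 143100 km².
True area of survey plot: 390000 × cos²(14.1°) = 390000 × 0.9407 = 366900 km².
Ratio = 143100 / 366900 ≈ 0.390.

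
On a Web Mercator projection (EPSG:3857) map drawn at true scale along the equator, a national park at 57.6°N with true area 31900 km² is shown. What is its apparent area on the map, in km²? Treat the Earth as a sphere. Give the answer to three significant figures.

Mercator is conformal, so the point scale is isotropic: h = k = sec φ = 1/cos φ.
Areal scale = k² = sec²φ = 1/cos²(57.6°) = 1/0.5358² = 3.483.
Apparent area = 31900 × 3.483 ≈ 111000 km².

111000 km²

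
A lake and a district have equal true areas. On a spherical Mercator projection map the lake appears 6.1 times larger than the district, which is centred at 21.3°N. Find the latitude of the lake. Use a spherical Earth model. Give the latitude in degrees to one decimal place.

67.8°

On Mercator, (apparent₁)/(apparent₂) = sec²φ₁ / sec²φ₂ when true areas are equal.
cos²φ₂ / cos²φ₁ = 6.1  ⇒  cos φ₁ = cos 21.3° / √6.1 = 0.9317/2.470 = 0.3772.
φ₁ = arccos(0.3772) ≈ 67.8°.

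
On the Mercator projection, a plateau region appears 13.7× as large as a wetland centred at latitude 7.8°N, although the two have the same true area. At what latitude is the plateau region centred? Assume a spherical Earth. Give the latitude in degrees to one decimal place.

74.5°

Mercator areal scale is sec²φ, so apparent-area ratio = sec²φ₁ / sec²φ₂ = cos²φ₂ / cos²φ₁.
cos²φ₂ / cos²φ₁ = 13.7  ⇒  cos φ₁ = cos 7.8° / √13.7 = 0.9907/3.701 = 0.2677.
φ₁ = arccos(0.2677) ≈ 74.5°.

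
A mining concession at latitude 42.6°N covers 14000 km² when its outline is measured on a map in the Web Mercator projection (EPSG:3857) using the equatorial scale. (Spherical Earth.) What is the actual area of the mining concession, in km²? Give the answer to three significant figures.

Mercator is conformal, so the point scale is isotropic: h = k = sec φ = 1/cos φ.
Areal scale = k² = sec²φ = 1/cos²(42.6°) = 1/0.7361² = 1.846.
True area = apparent / (areal scale) = 14000 / 1.846 ≈ 7590 km².

7590 km²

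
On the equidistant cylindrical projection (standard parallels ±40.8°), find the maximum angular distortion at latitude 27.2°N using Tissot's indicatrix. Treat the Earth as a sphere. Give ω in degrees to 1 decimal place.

9.2°

With standard parallel φ₀ = 40.8°, the equirectangular projection gives x = Rλ cos φ₀, y = Rφ, so h = 1 and k = cos 40.8° / cos φ.
At 27.2°: h = 1.000, k = 0.8511; principal scales a = 1.000, b = 0.8511.
sin(ω/2) = (a − b)/(a + b) = 0.1489/1.851 = 0.08043, so ω = 2 arcsin(0.08043) ≈ 9.2°.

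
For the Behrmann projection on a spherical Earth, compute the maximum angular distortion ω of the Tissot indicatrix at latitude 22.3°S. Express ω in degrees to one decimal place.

Behrmann is a cylindrical equal-area projection with standard parallels at ±30°. For cylindrical equal-area with standard parallel φ₀, h = cos φ / cos φ₀ and k = cos φ₀ / cos φ, so h·k = 1.
At 22.3°: h = 1.068, k = 0.9360; principal scales a = 1.068, b = 0.9360.
sin(ω/2) = (a − b)/(a + b) = 0.1323/2.004 = 0.06601, so ω = 2 arcsin(0.06601) ≈ 7.6°.

7.6°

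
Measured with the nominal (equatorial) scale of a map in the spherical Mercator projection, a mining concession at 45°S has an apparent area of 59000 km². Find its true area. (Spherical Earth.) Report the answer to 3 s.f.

For Mercator, h = k = sec φ (a conformal cylindrical projection has a single point scale, 1/cos φ).
Areal scale = k² = sec²φ = 1/cos²(45°) = 1/0.7071² = 2.000.
True area = apparent / (areal scale) = 59000 / 2.000 ≈ 29500 km².

29500 km²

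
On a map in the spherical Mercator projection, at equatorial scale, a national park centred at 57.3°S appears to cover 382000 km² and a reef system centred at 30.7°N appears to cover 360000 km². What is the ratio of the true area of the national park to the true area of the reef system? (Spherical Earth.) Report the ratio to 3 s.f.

0.419

Since Mercator area scale is 1/cos²φ, the true area equals the apparent area multiplied by cos²φ.
True area of national park: 382000 × cos²(57.3°) = 382000 × 0.2919 = 111500 km².
True area of reef system: 360000 × cos²(30.7°) = 360000 × 0.7393 = 266200 km².
Ratio = 111500 / 266200 ≈ 0.419.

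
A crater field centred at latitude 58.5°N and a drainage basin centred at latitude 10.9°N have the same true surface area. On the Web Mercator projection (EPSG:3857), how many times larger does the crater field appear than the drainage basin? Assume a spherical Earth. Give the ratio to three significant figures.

3.53

Mercator is conformal with k = sec φ, so areal scale = k² = sec²φ.
At 58.5°: sec²(58.5°) = 1/0.5225² = 3.663.
At 10.9°: sec²(10.9°) = 1/0.9820² = 1.037.
Ratio = 3.663/1.037 = cos²(10.9°)/cos²(58.5°) ≈ 3.53.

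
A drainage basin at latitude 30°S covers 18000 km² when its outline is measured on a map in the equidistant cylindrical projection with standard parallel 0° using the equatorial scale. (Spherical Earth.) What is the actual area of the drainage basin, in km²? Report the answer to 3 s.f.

In the plate carrée (x = Rλ, y = Rφ), meridians are true-scale (h = 1) and parallels are stretched by k = sec φ.
Areal scale = h·k = 1 × sec φ; at 30°, h = 1.000, k = 1.155, so h·k = 1.155.
True area = apparent / (areal scale) = 18000 / 1.155 ≈ 15600 km².

15600 km²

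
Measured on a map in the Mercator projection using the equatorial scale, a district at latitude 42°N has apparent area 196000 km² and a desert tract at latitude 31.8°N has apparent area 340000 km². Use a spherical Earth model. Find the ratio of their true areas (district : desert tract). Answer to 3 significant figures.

0.441

On Mercator the areal scale is sec²φ, so true area = apparent × cos²φ.
True area of district: 196000 × cos²(42°) = 196000 × 0.5523 = 108200 km².
True area of desert tract: 340000 × cos²(31.8°) = 340000 × 0.7223 = 245600 km².
Ratio = 108200 / 245600 ≈ 0.441.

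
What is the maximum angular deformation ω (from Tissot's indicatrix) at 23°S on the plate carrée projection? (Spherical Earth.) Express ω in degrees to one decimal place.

4.7°

Plate carrée maps x = Rλ, y = Rφ. The meridian scale is h = 1 and the parallel scale is k = 1/cos φ = sec φ.
At 23°: h = 1.000, k = 1.086; principal scales a = 1.086, b = 1.000.
sin(ω/2) = (a − b)/(a + b) = 0.08636/2.086 = 0.04139, so ω = 2 arcsin(0.04139) ≈ 4.7°.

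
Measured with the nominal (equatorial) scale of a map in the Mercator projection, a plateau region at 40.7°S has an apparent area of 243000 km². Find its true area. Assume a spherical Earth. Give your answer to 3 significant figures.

The Mercator projection is conformal; its linear scale factor is the same in every direction and equals sec φ = 1/cos φ.
Areal scale = k² = sec²φ = 1/cos²(40.7°) = 1/0.7581² = 1.740.
True area = apparent / (areal scale) = 243000 / 1.740 ≈ 140000 km².

140000 km²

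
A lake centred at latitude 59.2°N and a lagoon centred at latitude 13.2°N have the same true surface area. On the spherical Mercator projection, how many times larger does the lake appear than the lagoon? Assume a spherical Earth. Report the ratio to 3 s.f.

On Mercator, area is exaggerated by sec²φ = 1/cos²φ.
At 59.2°: sec²(59.2°) = 1/0.5120² = 3.814.
At 13.2°: sec²(13.2°) = 1/0.9736² = 1.055.
Ratio = 3.814/1.055 = cos²(13.2°)/cos²(59.2°) ≈ 3.62.

3.62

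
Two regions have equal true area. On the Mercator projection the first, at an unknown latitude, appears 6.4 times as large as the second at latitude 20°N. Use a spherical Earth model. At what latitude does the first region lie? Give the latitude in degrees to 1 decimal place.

68.2°

On Mercator, (apparent₁)/(apparent₂) = sec²φ₁ / sec²φ₂ when true areas are equal.
cos²φ₂ / cos²φ₁ = 6.4  ⇒  cos φ₁ = cos 20° / √6.4 = 0.9397/2.530 = 0.3714.
φ₁ = arccos(0.3714) ≈ 68.2°.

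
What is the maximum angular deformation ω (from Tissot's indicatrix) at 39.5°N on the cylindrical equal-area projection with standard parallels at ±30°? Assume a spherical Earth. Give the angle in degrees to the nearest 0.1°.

For cylindrical equal-area with standard parallel φ₀, h = cos φ / cos φ₀ and k = cos φ₀ / cos φ, so h·k = 1.
At 39.5°: h = 0.8910, k = 1.122; principal scales a = 1.122, b = 0.8910.
sin(ω/2) = (a − b)/(a + b) = 0.2313/2.013 = 0.1149, so ω = 2 arcsin(0.1149) ≈ 13.2°.

13.2°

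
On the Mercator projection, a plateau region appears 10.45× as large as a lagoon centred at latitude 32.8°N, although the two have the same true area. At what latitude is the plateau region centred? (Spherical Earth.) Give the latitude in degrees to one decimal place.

On Mercator, (apparent₁)/(apparent₂) = sec²φ₁ / sec²φ₂ when true areas are equal.
cos²φ₂ / cos²φ₁ = 10.45  ⇒  cos φ₁ = cos 32.8° / √10.45 = 0.8406/3.233 = 0.2600.
φ₁ = arccos(0.2600) ≈ 74.9°.

74.9°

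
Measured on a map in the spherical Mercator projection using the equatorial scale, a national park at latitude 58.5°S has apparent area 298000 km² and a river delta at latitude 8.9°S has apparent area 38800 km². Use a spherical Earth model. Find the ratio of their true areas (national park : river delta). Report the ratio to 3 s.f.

2.15

On Mercator the areal scale is sec²φ, so true area = apparent × cos²φ.
True area of national park: 298000 × cos²(58.5°) = 298000 × 0.2730 = 81360 km².
True area of river delta: 38800 × cos²(8.9°) = 38800 × 0.9761 = 37870 km².
Ratio = 81360 / 37870 ≈ 2.15.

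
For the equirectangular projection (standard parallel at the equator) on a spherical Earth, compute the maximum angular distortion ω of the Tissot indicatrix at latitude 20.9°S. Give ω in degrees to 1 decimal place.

3.9°

For the equirectangular projection with φ₀ = 0 (plate carrée), h = 1 along meridians and k = sec φ along parallels.
At 20.9°: h = 1.000, k = 1.070; principal scales a = 1.070, b = 1.000.
sin(ω/2) = (a − b)/(a + b) = 0.07043/2.070 = 0.03402, so ω = 2 arcsin(0.03402) ≈ 3.9°.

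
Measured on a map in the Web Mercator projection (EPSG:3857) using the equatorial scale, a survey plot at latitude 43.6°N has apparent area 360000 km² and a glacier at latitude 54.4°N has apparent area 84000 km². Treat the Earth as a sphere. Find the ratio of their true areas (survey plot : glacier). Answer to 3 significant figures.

6.63

Since Mercator area scale is 1/cos²φ, the true area equals the apparent area multiplied by cos²φ.
True area of survey plot: 360000 × cos²(43.6°) = 360000 × 0.5244 = 188800 km².
True area of glacier: 84000 × cos²(54.4°) = 84000 × 0.3389 = 28460 km².
Ratio = 188800 / 28460 ≈ 6.63.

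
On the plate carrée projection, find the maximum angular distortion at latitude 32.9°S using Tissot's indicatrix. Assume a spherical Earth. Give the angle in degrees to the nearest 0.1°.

Plate carrée maps x = Rλ, y = Rφ. The meridian scale is h = 1 and the parallel scale is k = 1/cos φ = sec φ.
At 32.9°: h = 1.000, k = 1.191; principal scales a = 1.191, b = 1.000.
sin(ω/2) = (a − b)/(a + b) = 0.1910/2.191 = 0.08718, so ω = 2 arcsin(0.08718) ≈ 10.0°.

10.0°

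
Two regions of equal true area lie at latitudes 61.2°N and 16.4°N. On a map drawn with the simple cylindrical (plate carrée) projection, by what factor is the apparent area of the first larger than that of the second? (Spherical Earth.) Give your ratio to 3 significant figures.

For the equirectangular projection with φ₀ = 0 (plate carrée), h = 1 along meridians and k = sec φ along parallels.
Areal scale at 61.2°: h·k = 1.000 × 2.076 = 2.076.
Areal scale at 16.4°: h·k = 1.000 × 1.042 = 1.042.
Ratio = 2.076/1.042 ≈ 1.99.

1.99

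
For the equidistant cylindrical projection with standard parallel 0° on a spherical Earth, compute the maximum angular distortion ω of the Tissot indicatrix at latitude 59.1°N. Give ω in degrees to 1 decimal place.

For the equirectangular projection with φ₀ = 0 (plate carrée), h = 1 along meridians and k = sec φ along parallels.
At 59.1°: h = 1.000, k = 1.947; principal scales a = 1.947, b = 1.000.
sin(ω/2) = (a − b)/(a + b) = 0.9473/2.947 = 0.3214, so ω = 2 arcsin(0.3214) ≈ 37.5°.

37.5°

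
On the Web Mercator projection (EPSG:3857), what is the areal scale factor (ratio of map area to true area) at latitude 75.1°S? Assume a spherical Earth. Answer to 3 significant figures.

15.1

Mercator is conformal, so the point scale is isotropic: h = k = sec φ = 1/cos φ.
Areal scale = k² = sec²φ = 1/cos²(75.1°) = 1/0.2571² = 15.12.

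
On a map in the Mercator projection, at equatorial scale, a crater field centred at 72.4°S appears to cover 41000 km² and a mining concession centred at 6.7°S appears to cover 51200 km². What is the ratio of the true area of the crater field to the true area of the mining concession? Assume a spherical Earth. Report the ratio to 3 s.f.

Since Mercator area scale is 1/cos²φ, the true area equals the apparent area multiplied by cos²φ.
True area of crater field: 41000 × cos²(72.4°) = 41000 × 0.09143 = 3749 km².
True area of mining concession: 51200 × cos²(6.7°) = 51200 × 0.9864 = 50500 km².
Ratio = 3749 / 50500 ≈ 0.0742.

0.0742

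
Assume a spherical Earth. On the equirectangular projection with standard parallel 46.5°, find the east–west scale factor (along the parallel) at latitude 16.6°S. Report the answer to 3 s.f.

0.718

With standard parallel φ₀ = 46.5°, the equirectangular projection gives x = Rλ cos φ₀, y = Rφ, so h = 1 and k = cos 46.5° / cos φ.
k = cos 46.5° / cos 16.6° = 0.6884/0.9583 = 0.7183.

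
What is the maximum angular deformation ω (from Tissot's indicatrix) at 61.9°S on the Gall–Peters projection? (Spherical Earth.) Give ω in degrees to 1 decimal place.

45.3°

Gall–Peters is a cylindrical equal-area projection with standard parallels at ±45°. A cylindrical equal-area projection with standard parallel φ₀ has meridian scale h = cos φ / cos φ₀ and parallel scale k = cos φ₀ / cos φ (so areas are preserved, h·k = 1).
At 61.9°: h = 0.6661, k = 1.501; principal scales a = 1.501, b = 0.6661.
sin(ω/2) = (a − b)/(a + b) = 0.8351/2.167 = 0.3853, so ω = 2 arcsin(0.3853) ≈ 45.3°.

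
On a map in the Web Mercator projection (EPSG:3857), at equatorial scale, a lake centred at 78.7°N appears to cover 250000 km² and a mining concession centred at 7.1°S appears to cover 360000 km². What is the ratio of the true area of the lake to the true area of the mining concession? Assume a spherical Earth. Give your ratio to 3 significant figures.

0.0271

Mercator's areal exaggeration is sec²φ; hence true area = (apparent area) · cos²φ.
True area of lake: 250000 × cos²(78.7°) = 250000 × 0.03839 = 9599 km².
True area of mining concession: 360000 × cos²(7.1°) = 360000 × 0.9847 = 354500 km².
Ratio = 9599 / 354500 ≈ 0.0271.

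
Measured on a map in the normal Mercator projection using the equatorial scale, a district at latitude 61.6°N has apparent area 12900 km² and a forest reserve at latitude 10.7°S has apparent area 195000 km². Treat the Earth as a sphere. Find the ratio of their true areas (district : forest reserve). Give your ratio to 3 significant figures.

Since Mercator area scale is 1/cos²φ, the true area equals the apparent area multiplied by cos²φ.
True area of district: 12900 × cos²(61.6°) = 12900 × 0.2262 = 2918 km².
True area of forest reserve: 195000 × cos²(10.7°) = 195000 × 0.9655 = 188300 km².
Ratio = 2918 / 188300 ≈ 0.0155.

0.0155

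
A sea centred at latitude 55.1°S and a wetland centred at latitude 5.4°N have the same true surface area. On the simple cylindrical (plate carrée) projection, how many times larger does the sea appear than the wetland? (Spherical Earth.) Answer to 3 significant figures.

1.74

Plate carrée maps x = Rλ, y = Rφ. The meridian scale is h = 1 and the parallel scale is k = 1/cos φ = sec φ.
Areal scale at 55.1°: h·k = 1.000 × 1.748 = 1.748.
Areal scale at 5.4°: h·k = 1.000 × 1.004 = 1.004.
Ratio = 1.748/1.004 ≈ 1.74.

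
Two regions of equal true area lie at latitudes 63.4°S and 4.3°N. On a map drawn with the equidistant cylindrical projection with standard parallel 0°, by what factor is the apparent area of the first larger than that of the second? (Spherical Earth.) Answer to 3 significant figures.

Plate carrée maps x = Rλ, y = Rφ. The meridian scale is h = 1 and the parallel scale is k = 1/cos φ = sec φ.
Areal scale at 63.4°: h·k = 1.000 × 2.233 = 2.233.
Areal scale at 4.3°: h·k = 1.000 × 1.003 = 1.003.
Ratio = 2.233/1.003 ≈ 2.23.

2.23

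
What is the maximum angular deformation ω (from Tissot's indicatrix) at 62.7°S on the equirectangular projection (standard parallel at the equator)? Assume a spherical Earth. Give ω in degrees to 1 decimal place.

Plate carrée maps x = Rλ, y = Rφ. The meridian scale is h = 1 and the parallel scale is k = 1/cos φ = sec φ.
At 62.7°: h = 1.000, k = 2.180; principal scales a = 2.180, b = 1.000.
sin(ω/2) = (a − b)/(a + b) = 1.180/3.180 = 0.3711, so ω = 2 arcsin(0.3711) ≈ 43.6°.

43.6°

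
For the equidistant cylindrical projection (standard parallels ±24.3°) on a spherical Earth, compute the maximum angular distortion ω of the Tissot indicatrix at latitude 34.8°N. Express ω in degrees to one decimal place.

6.0°

In the equirectangular projection with standard parallel φ₀ = 24.3° (x = Rλ cos φ₀, y = Rφ), meridians are true-scale (h = 1) and the parallel scale is k = cos φ₀ / cos φ.
At 34.8°: h = 1.000, k = 1.110; principal scales a = 1.110, b = 1.000.
sin(ω/2) = (a − b)/(a + b) = 0.1099/2.110 = 0.05209, so ω = 2 arcsin(0.05209) ≈ 6.0°.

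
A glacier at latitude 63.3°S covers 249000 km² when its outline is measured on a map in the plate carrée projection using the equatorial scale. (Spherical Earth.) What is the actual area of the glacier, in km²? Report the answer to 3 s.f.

Plate carrée maps x = Rλ, y = Rφ. The meridian scale is h = 1 and the parallel scale is k = 1/cos φ = sec φ.
Areal scale = h·k = 1 × sec φ; at 63.3°, h = 1.000, k = 2.226, so h·k = 2.226.
True area = apparent / (areal scale) = 249000 / 2.226 ≈ 112000 km².

112000 km²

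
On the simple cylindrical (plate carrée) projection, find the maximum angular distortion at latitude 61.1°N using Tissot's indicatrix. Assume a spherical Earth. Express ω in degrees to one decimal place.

40.8°

Plate carrée maps x = Rλ, y = Rφ. The meridian scale is h = 1 and the parallel scale is k = 1/cos φ = sec φ.
At 61.1°: h = 1.000, k = 2.069; principal scales a = 2.069, b = 1.000.
sin(ω/2) = (a − b)/(a + b) = 1.069/3.069 = 0.3484, so ω = 2 arcsin(0.3484) ≈ 40.8°.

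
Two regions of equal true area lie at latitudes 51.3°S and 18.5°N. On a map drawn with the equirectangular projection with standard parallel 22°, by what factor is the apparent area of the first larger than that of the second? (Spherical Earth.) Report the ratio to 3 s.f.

1.52

With standard parallel φ₀ = 22°, the equirectangular projection gives x = Rλ cos φ₀, y = Rφ, so h = 1 and k = cos 22° / cos φ.
Areal scale at 51.3°: h·k = 1.000 × 1.483 = 1.483.
Areal scale at 18.5°: h·k = 1.000 × 0.9777 = 0.9777.
Ratio = 1.483/0.9777 ≈ 1.52.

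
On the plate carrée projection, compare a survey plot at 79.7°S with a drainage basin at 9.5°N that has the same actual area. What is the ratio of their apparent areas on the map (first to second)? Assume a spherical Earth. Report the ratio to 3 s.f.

For the equirectangular projection with φ₀ = 0 (plate carrée), h = 1 along meridians and k = sec φ along parallels.
Areal scale at 79.7°: h·k = 1.000 × 5.593 = 5.593.
Areal scale at 9.5°: h·k = 1.000 × 1.014 = 1.014.
Ratio = 5.593/1.014 ≈ 5.52.

5.52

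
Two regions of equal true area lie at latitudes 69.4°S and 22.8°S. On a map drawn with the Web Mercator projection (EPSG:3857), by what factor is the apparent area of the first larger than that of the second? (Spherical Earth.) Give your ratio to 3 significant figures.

Mercator is conformal with k = sec φ, so areal scale = k² = sec²φ.
At 69.4°: sec²(69.4°) = 1/0.3518² = 8.078.
At 22.8°: sec²(22.8°) = 1/0.9219² = 1.177.
Ratio = 8.078/1.177 = cos²(22.8°)/cos²(69.4°) ≈ 6.86.

6.86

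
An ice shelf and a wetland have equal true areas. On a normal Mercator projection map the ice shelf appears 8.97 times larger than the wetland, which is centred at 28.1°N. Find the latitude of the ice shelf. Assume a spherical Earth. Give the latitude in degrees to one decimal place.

72.9°

Mercator areal scale is sec²φ, so apparent-area ratio = sec²φ₁ / sec²φ₂ = cos²φ₂ / cos²φ₁.
cos²φ₂ / cos²φ₁ = 8.97  ⇒  cos φ₁ = cos 28.1° / √8.97 = 0.8821/2.995 = 0.2945.
φ₁ = arccos(0.2945) ≈ 72.9°.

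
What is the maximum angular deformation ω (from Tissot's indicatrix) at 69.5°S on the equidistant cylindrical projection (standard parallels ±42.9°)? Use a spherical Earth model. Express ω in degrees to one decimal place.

With standard parallel φ₀ = 42.9°, the equirectangular projection gives x = Rλ cos φ₀, y = Rφ, so h = 1 and k = cos 42.9° / cos φ.
At 69.5°: h = 1.000, k = 2.092; principal scales a = 2.092, b = 1.000.
sin(ω/2) = (a − b)/(a + b) = 1.092/3.092 = 0.3531, so ω = 2 arcsin(0.3531) ≈ 41.4°.

41.4°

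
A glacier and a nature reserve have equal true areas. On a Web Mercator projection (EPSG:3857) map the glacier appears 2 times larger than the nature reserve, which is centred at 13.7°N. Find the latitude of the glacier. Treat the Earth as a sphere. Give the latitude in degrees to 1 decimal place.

46.6°

Mercator areal scale is sec²φ, so apparent-area ratio = sec²φ₁ / sec²φ₂ = cos²φ₂ / cos²φ₁.
cos²φ₂ / cos²φ₁ = 2  ⇒  cos φ₁ = cos 13.7° / √2 = 0.9715/1.414 = 0.6870.
φ₁ = arccos(0.6870) ≈ 46.6°.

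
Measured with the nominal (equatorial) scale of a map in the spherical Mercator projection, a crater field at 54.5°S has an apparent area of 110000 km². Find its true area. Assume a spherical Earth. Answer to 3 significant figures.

37100 km²

For Mercator, h = k = sec φ (a conformal cylindrical projection has a single point scale, 1/cos φ).
Areal scale = k² = sec²φ = 1/cos²(54.5°) = 1/0.5807² = 2.965.
True area = apparent / (areal scale) = 110000 / 2.965 ≈ 37100 km².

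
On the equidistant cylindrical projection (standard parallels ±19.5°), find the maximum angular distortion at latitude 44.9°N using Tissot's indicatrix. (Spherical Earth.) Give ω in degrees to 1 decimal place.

With standard parallel φ₀ = 19.5°, the equirectangular projection gives x = Rλ cos φ₀, y = Rφ, so h = 1 and k = cos 19.5° / cos φ.
At 44.9°: h = 1.000, k = 1.331; principal scales a = 1.331, b = 1.000.
sin(ω/2) = (a − b)/(a + b) = 0.3308/2.331 = 0.1419, so ω = 2 arcsin(0.1419) ≈ 16.3°.

16.3°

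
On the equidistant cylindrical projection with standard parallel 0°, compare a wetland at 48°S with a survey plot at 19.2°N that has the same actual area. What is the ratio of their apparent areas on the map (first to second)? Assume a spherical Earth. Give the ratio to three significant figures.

1.41

Plate carrée maps x = Rλ, y = Rφ. The meridian scale is h = 1 and the parallel scale is k = 1/cos φ = sec φ.
Areal scale at 48°: h·k = 1.000 × 1.494 = 1.494.
Areal scale at 19.2°: h·k = 1.000 × 1.059 = 1.059.
Ratio = 1.494/1.059 ≈ 1.41.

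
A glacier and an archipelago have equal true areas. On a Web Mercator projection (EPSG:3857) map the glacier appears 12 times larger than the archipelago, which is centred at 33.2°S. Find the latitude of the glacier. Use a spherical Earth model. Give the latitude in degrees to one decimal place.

76.0°

On Mercator, (apparent₁)/(apparent₂) = sec²φ₁ / sec²φ₂ when true areas are equal.
cos²φ₂ / cos²φ₁ = 12  ⇒  cos φ₁ = cos 33.2° / √12 = 0.8368/3.464 = 0.2416.
φ₁ = arccos(0.2416) ≈ 76.0°.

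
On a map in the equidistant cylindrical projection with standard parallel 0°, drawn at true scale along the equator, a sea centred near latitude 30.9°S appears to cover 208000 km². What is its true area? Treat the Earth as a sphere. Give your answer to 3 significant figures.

178000 km²

In the plate carrée (x = Rλ, y = Rφ), meridians are true-scale (h = 1) and parallels are stretched by k = sec φ.
Areal scale = h·k = 1 × sec φ; at 30.9°, h = 1.000, k = 1.165, so h·k = 1.165.
True area = apparent / (areal scale) = 208000 / 1.165 ≈ 178000 km².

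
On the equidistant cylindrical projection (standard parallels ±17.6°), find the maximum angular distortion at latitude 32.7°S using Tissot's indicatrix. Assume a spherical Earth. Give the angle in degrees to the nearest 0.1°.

7.1°

With standard parallel φ₀ = 17.6°, the equirectangular projection gives x = Rλ cos φ₀, y = Rφ, so h = 1 and k = cos 17.6° / cos φ.
At 32.7°: h = 1.000, k = 1.133; principal scales a = 1.133, b = 1.000.
sin(ω/2) = (a − b)/(a + b) = 0.1327/2.133 = 0.06223, so ω = 2 arcsin(0.06223) ≈ 7.1°.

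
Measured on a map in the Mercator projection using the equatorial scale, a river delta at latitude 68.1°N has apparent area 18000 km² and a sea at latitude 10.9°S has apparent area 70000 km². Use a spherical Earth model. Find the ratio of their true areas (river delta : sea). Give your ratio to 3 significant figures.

Mercator's areal exaggeration is sec²φ; hence true area = (apparent area) · cos²φ.
True area of river delta: 18000 × cos²(68.1°) = 18000 × 0.1391 = 2504 km².
True area of sea: 70000 × cos²(10.9°) = 70000 × 0.9642 = 67500 km².
Ratio = 2504 / 67500 ≈ 0.0371.

0.0371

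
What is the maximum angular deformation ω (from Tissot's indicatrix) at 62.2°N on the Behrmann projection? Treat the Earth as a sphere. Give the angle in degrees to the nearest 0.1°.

The Behrmann projection is cylindrical equal-area with φ₀ = 30°. For cylindrical equal-area with standard parallel φ₀, h = cos φ / cos φ₀ and k = cos φ₀ / cos φ, so h·k = 1.
At 62.2°: h = 0.5385, k = 1.857; principal scales a = 1.857, b = 0.5385.
sin(ω/2) = (a − b)/(a + b) = 1.318/2.395 = 0.5504, so ω = 2 arcsin(0.5504) ≈ 66.8°.

66.8°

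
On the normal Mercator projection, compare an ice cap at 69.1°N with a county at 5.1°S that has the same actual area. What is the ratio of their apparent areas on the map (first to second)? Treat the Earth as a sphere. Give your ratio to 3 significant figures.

7.80

Mercator areal scale is sec²φ.
At 69.1°: sec²(69.1°) = 1/0.3567² = 7.858.
At 5.1°: sec²(5.1°) = 1/0.9960² = 1.008.
Ratio = 7.858/1.008 = cos²(5.1°)/cos²(69.1°) ≈ 7.80.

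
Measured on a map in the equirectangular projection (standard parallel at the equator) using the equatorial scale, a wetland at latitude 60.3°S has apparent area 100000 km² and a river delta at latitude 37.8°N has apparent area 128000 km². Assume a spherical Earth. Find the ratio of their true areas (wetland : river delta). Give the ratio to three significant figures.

On the plate carrée, areal scale = h·k = 1 × sec φ, so true area = apparent × cos φ.
True area of wetland: 100000 × cos(60.3°) = 100000 × 0.4955 = 49550 km².
True area of river delta: 128000 × cos(37.8°) = 128000 × 0.7902 = 101100 km².
Ratio = 49550 / 101100 ≈ 0.490.

0.490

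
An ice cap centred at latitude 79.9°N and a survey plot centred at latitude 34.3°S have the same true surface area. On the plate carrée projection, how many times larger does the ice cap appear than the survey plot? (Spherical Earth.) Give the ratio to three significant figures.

Plate carrée maps x = Rλ, y = Rφ. The meridian scale is h = 1 and the parallel scale is k = 1/cos φ = sec φ.
Areal scale at 79.9°: h·k = 1.000 × 5.702 = 5.702.
Areal scale at 34.3°: h·k = 1.000 × 1.211 = 1.211.
Ratio = 5.702/1.211 ≈ 4.71.

4.71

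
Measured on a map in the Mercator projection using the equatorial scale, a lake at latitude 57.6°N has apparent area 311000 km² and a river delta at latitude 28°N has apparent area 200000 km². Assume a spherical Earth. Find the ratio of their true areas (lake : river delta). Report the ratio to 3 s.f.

0.573

Since Mercator area scale is 1/cos²φ, the true area equals the apparent area multiplied by cos²φ.
True area of lake: 311000 × cos²(57.6°) = 311000 × 0.2871 = 89290 km².
True area of river delta: 200000 × cos²(28°) = 200000 × 0.7796 = 155900 km².
Ratio = 89290 / 155900 ≈ 0.573.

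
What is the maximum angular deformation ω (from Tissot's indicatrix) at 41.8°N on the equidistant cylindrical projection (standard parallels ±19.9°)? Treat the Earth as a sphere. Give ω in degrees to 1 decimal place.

In the equirectangular projection with standard parallel φ₀ = 19.9° (x = Rλ cos φ₀, y = Rφ), meridians are true-scale (h = 1) and the parallel scale is k = cos φ₀ / cos φ.
At 41.8°: h = 1.000, k = 1.261; principal scales a = 1.261, b = 1.000.
sin(ω/2) = (a − b)/(a + b) = 0.2613/2.261 = 0.1156, so ω = 2 arcsin(0.1156) ≈ 13.3°.

13.3°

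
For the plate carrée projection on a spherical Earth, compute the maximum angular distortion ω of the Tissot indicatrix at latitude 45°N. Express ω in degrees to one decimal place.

19.8°

Plate carrée maps x = Rλ, y = Rφ. The meridian scale is h = 1 and the parallel scale is k = 1/cos φ = sec φ.
At 45°: h = 1.000, k = 1.414; principal scales a = 1.414, b = 1.000.
sin(ω/2) = (a − b)/(a + b) = 0.4142/2.414 = 0.1716, so ω = 2 arcsin(0.1716) ≈ 19.8°.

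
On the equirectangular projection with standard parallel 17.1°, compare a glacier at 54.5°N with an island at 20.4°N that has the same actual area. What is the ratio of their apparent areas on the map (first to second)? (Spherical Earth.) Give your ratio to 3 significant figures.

The equidistant cylindrical projection with φ₀ = 17.1° has h = 1 (meridians true) and k = cos φ₀ / cos φ along parallels.
Areal scale at 54.5°: h·k = 1.000 × 1.646 = 1.646.
Areal scale at 20.4°: h·k = 1.000 × 1.020 = 1.020.
Ratio = 1.646/1.020 ≈ 1.61.

1.61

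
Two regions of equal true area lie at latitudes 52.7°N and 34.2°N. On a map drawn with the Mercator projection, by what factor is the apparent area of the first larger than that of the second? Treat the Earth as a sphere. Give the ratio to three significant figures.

Mercator areal scale is sec²φ.
At 52.7°: sec²(52.7°) = 1/0.6060² = 2.723.
At 34.2°: sec²(34.2°) = 1/0.8271² = 1.462.
Ratio = 2.723/1.462 = cos²(34.2°)/cos²(52.7°) ≈ 1.86.

1.86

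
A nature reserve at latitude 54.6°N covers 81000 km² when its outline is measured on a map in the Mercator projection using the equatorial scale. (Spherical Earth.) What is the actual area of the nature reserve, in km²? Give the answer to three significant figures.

For Mercator, h = k = sec φ (a conformal cylindrical projection has a single point scale, 1/cos φ).
Areal scale = k² = sec²φ = 1/cos²(54.6°) = 1/0.5793² = 2.980.
True area = apparent / (areal scale) = 81000 / 2.980 ≈ 27200 km².

27200 km²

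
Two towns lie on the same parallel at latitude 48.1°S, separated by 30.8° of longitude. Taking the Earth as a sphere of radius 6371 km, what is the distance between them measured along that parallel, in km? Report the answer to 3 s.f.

2290 km

Arc length along a parallel = R cos φ · Δλ (with Δλ in radians).
= 6371 × cos 48.1° × (30.8° × π/180) = 6371 × 0.6678 × 0.5376 ≈ 2290 km.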